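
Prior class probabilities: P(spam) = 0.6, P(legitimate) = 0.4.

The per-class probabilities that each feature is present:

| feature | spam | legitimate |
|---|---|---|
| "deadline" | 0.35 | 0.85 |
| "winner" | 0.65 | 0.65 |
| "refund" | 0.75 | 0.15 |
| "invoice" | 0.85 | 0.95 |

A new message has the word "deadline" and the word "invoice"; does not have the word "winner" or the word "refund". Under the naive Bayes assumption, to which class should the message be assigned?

spam: 0.6 × 0.35 × (1−0.65) × (1−0.75) × 0.85 = 0.01561875
legitimate: 0.4 × 0.85 × (1−0.65) × (1−0.15) × 0.95 = 0.0960925
Highest score → legitimate.

legitimate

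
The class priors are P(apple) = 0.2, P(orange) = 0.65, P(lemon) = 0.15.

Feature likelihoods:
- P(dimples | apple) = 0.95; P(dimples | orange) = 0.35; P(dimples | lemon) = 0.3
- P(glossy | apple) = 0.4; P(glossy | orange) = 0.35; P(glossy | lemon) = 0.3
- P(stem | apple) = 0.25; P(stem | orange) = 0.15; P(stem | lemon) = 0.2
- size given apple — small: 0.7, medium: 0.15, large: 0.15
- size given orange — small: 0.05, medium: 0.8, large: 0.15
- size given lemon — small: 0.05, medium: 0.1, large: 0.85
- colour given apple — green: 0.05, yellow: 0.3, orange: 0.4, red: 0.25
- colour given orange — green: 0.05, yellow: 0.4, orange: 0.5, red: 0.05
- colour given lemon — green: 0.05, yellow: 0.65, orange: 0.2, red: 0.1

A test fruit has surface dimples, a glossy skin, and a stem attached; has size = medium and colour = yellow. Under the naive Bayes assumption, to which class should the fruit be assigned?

orange

apple: 0.2 × 0.95 × 0.4 × 0.25 × 0.15 × 0.3 = 0.000855
orange: 0.65 × 0.35 × 0.35 × 0.15 × 0.8 × 0.4 = 0.003822
lemon: 0.15 × 0.3 × 0.3 × 0.2 × 0.1 × 0.65 = 0.0001755
Highest score → orange.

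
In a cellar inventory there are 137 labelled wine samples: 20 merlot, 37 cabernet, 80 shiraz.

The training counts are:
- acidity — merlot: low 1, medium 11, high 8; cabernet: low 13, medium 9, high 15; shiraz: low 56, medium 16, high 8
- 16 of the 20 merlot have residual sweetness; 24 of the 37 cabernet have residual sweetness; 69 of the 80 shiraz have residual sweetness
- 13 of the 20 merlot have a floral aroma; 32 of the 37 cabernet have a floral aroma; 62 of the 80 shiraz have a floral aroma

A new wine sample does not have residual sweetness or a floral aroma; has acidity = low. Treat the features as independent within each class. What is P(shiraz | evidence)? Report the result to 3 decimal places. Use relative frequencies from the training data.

0.716

merlot: (20/137) × (1/20) × (4/20) × (7/20) ≈ 0.000510949
cabernet: (37/137) × (13/37) × (13/37) × (5/37) ≈ 0.00450539
shiraz: (80/137) × (56/80) × (11/80) × (18/80) ≈ 0.012646
P(shiraz | x) = 0.012646 / 0.017662339 ≈ 0.716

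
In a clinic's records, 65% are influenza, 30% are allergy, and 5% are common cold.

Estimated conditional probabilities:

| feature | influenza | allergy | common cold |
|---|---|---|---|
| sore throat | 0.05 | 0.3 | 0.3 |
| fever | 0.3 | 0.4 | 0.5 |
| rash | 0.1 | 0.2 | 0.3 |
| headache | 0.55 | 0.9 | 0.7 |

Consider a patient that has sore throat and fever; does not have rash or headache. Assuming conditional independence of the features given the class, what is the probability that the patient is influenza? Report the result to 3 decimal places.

0.470

influenza: 0.65 × 0.05 × 0.3 × (1−0.1) × (1−0.55) = 0.00394875
allergy: 0.3 × 0.3 × 0.4 × (1−0.2) × (1−0.9) = 0.00288
common cold: 0.05 × 0.3 × 0.5 × (1−0.3) × (1−0.7) = 0.001575
P(influenza | x) = 0.00394875 / 0.00840375 ≈ 0.470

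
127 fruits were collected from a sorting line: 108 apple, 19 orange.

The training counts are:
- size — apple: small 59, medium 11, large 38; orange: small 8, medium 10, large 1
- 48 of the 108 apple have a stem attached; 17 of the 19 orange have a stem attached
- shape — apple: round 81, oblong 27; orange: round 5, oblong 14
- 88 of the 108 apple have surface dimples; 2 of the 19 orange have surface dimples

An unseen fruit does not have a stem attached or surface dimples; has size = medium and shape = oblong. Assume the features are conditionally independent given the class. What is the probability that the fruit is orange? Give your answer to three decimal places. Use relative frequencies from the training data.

0.710

apple: (108/127) × (11/108) × (60/108) × (27/108) × (20/108) ≈ 0.00222773
orange: (19/127) × (10/19) × (2/19) × (14/19) × (17/19) ≈ 0.0054644
P(orange | x) = 0.0054644 / 0.00769213 ≈ 0.710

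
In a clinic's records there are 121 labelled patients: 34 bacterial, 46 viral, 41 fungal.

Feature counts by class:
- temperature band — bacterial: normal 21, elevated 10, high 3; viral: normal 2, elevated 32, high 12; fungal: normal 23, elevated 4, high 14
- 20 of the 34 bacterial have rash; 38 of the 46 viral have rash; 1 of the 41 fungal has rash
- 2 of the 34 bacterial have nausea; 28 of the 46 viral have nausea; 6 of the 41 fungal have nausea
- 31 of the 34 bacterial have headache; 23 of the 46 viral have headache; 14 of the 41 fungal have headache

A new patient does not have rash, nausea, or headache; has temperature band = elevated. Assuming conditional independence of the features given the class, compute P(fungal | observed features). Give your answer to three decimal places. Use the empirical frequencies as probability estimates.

bacterial: (34/121) × (10/34) × (14/34) × (32/34) × (3/34) ≈ 0.00282603
viral: (46/121) × (32/46) × (8/46) × (18/46) × (23/46) ≈ 0.00899873
fungal: (41/121) × (4/41) × (40/41) × (35/41) × (27/41) ≈ 0.0181307
P(fungal | x) = 0.0181307 / 0.02995546 ≈ 0.605

0.605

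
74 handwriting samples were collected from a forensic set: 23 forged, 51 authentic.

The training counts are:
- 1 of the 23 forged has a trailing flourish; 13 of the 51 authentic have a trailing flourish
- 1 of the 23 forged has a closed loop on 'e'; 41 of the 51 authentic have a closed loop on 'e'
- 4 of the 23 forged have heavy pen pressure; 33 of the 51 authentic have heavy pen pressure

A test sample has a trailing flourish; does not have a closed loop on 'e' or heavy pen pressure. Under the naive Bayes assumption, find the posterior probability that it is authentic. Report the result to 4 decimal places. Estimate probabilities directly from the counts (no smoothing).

0.5324

forged: (23/74) × (1/23) × (22/23) × (19/23) ≈ 0.010678
authentic: (51/74) × (13/51) × (10/51) × (18/51) ≈ 0.0121575
P(authentic | x) = 0.0121575 / 0.0228355 ≈ 0.5324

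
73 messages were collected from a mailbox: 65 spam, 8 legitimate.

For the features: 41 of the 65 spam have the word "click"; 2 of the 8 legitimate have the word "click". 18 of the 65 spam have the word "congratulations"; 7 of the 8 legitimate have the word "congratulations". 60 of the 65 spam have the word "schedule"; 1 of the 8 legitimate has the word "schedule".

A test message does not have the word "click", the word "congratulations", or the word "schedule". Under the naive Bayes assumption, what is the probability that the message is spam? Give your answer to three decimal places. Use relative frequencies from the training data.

spam: (65/73) × (24/65) × (47/65) × (5/65) ≈ 0.0182865
legitimate: (8/73) × (6/8) × (1/8) × (7/8) ≈ 0.00898973
P(spam | x) = 0.0182865 / 0.02727623 ≈ 0.670

0.670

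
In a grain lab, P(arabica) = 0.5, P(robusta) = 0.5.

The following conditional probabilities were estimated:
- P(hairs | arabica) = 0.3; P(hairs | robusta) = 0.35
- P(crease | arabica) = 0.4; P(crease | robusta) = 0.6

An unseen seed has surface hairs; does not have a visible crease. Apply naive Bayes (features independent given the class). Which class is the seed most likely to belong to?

arabica

arabica: 0.5 × 0.3 × (1−0.4) = 0.09
robusta: 0.5 × 0.35 × (1−0.6) = 0.07
Highest score → arabica.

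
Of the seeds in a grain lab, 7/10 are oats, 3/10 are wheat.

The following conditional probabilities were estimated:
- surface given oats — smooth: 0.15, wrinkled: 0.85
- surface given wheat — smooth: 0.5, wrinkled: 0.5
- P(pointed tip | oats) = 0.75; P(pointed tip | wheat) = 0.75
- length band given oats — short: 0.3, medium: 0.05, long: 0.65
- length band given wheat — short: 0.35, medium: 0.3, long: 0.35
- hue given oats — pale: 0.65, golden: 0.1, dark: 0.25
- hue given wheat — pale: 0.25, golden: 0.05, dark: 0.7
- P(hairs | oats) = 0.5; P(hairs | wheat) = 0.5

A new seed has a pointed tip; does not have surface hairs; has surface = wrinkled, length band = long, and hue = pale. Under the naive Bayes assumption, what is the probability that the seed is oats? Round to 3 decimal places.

oats: 0.7 × 0.85 × 0.75 × 0.65 × 0.65 × (1−0.5) = 0.0942703125
wheat: 0.3 × 0.5 × 0.75 × 0.35 × 0.25 × (1−0.5) = 0.004921875
P(oats | x) = 0.0942703125 / 0.0991921875 ≈ 0.950

0.950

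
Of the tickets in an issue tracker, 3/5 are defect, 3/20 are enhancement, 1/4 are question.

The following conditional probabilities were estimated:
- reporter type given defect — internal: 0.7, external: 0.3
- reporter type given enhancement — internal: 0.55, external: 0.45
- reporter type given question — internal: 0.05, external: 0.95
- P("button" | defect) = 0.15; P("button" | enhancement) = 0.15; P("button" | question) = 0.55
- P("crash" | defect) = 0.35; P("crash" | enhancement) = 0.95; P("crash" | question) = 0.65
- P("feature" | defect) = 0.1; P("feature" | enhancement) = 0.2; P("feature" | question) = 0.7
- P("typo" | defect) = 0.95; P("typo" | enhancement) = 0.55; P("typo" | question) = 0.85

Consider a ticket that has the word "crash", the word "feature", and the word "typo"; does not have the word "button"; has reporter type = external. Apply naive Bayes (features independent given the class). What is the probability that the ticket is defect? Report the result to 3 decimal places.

defect: 0.6 × 0.3 × (1−0.15) × 0.35 × 0.1 × 0.95 = 0.00508725
enhancement: 0.15 × 0.45 × (1−0.15) × 0.95 × 0.2 × 0.55 = 0.0059956875
question: 0.25 × 0.95 × (1−0.55) × 0.65 × 0.7 × 0.85 = 0.04133390625
P(defect | x) = 0.00508725 / 0.05241684375 ≈ 0.097

0.097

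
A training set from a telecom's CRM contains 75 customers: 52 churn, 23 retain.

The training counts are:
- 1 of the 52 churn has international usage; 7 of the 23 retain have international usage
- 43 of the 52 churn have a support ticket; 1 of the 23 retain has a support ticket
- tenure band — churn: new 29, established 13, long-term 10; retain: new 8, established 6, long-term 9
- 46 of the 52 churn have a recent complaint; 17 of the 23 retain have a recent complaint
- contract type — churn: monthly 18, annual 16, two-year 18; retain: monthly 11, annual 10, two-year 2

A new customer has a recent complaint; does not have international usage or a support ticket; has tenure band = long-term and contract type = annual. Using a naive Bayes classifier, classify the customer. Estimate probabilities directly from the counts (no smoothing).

retain

churn: (52/75) × (51/52) × (9/52) × (10/52) × (46/52) × (16/52) ≈ 0.0061605
retain: (23/75) × (16/23) × (22/23) × (9/23) × (17/23) × (10/23) ≈ 0.0256603
Highest score → retain.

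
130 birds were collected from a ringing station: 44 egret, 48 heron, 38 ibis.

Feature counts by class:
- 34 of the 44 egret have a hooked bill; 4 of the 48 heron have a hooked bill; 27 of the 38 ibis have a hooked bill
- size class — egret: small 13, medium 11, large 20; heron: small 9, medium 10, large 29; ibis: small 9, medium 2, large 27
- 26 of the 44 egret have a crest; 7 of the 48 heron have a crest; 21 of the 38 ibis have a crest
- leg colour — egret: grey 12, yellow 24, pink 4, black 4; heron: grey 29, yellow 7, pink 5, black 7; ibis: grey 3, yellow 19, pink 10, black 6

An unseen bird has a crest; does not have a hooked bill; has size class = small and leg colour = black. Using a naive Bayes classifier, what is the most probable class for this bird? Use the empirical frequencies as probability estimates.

ibis

egret: (44/130) × (10/44) × (13/44) × (26/44) × (4/44) ≈ 0.00122089
heron: (48/130) × (44/48) × (9/48) × (7/48) × (7/48) ≈ 0.00134966
ibis: (38/130) × (11/38) × (9/38) × (21/38) × (6/38) ≈ 0.00174869
Highest score → ibis.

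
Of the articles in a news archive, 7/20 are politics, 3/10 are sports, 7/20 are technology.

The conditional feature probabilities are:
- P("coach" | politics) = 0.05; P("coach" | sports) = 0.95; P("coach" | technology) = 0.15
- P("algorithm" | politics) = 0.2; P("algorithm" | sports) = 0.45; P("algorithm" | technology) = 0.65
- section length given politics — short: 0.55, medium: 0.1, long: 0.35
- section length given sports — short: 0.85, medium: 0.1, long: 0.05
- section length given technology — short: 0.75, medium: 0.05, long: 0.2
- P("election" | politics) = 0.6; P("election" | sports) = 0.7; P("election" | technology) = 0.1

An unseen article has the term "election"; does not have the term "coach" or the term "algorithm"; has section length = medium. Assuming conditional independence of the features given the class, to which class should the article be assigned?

politics: 0.35 × (1−0.05) × (1−0.2) × 0.1 × 0.6 = 0.01596
sports: 0.3 × (1−0.95) × (1−0.45) × 0.1 × 0.7 = 0.0005775
technology: 0.35 × (1−0.15) × (1−0.65) × 0.05 × 0.1 = 0.000520625
Highest score → politics.

politics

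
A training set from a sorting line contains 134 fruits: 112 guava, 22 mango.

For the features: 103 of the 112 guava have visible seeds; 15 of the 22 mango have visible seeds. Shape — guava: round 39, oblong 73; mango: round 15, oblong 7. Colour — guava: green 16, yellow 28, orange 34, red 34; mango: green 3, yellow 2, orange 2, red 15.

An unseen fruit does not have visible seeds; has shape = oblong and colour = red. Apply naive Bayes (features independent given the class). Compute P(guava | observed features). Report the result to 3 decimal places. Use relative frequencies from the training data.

0.540

guava: (112/134) × (9/112) × (73/112) × (34/112) ≈ 0.0132893
mango: (22/134) × (7/22) × (7/22) × (15/22) ≈ 0.0113328
P(guava | x) = 0.0132893 / 0.0246221 ≈ 0.540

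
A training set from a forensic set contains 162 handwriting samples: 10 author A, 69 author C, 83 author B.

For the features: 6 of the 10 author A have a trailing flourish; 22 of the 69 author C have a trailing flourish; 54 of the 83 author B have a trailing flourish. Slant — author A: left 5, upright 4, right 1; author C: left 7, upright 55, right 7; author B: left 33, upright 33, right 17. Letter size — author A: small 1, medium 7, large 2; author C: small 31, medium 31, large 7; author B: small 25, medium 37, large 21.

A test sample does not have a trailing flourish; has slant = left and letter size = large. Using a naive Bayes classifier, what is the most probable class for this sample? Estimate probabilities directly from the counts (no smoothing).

author A: (10/162) × (4/10) × (5/10) × (2/10) ≈ 0.00246914
author C: (69/162) × (47/69) × (7/69) × (7/69) ≈ 0.00298594
author B: (83/162) × (29/83) × (33/83) × (21/83) ≈ 0.0180078
Highest score → author B.

author B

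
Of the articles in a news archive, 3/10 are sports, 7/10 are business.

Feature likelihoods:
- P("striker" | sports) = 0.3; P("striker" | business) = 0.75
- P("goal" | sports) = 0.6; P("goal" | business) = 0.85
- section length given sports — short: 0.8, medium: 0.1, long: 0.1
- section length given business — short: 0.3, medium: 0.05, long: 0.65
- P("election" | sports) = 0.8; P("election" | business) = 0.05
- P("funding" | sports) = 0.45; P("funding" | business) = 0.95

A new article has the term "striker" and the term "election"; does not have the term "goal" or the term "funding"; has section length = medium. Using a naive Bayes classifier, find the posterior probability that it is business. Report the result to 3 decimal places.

sports: 0.3 × 0.3 × (1−0.6) × 0.1 × 0.8 × (1−0.45) = 0.001584
business: 0.7 × 0.75 × (1−0.85) × 0.05 × 0.05 × (1−0.95) = 0.00000984375
P(business | x) = 0.00000984375 / 0.00159384375 ≈ 0.006

0.006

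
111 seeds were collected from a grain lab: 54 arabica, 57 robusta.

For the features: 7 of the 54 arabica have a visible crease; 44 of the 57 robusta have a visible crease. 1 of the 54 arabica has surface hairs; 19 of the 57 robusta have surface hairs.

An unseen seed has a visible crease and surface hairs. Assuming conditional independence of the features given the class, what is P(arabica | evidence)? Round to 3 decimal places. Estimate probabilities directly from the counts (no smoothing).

0.009

arabica: (54/111) × (7/54) × (1/54) ≈ 0.00116783
robusta: (57/111) × (44/57) × (19/57) ≈ 0.132132
P(arabica | x) = 0.00116783 / 0.13329983 ≈ 0.009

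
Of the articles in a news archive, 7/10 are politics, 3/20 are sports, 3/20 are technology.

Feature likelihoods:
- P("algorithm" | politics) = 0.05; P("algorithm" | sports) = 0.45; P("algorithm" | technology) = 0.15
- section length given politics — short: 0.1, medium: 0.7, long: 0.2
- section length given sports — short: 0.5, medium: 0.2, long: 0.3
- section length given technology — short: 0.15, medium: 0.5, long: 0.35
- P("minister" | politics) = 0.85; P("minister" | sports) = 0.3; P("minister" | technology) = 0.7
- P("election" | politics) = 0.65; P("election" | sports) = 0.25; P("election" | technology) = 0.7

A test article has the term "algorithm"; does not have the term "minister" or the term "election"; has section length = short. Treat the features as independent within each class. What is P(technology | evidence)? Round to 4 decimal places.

politics: 0.7 × 0.05 × 0.1 × (1−0.85) × (1−0.65) = 0.00018375
sports: 0.15 × 0.45 × 0.5 × (1−0.3) × (1−0.25) = 0.01771875
technology: 0.15 × 0.15 × 0.15 × (1−0.7) × (1−0.7) = 0.00030375
P(technology | x) = 0.00030375 / 0.01820625 ≈ 0.0167

0.0167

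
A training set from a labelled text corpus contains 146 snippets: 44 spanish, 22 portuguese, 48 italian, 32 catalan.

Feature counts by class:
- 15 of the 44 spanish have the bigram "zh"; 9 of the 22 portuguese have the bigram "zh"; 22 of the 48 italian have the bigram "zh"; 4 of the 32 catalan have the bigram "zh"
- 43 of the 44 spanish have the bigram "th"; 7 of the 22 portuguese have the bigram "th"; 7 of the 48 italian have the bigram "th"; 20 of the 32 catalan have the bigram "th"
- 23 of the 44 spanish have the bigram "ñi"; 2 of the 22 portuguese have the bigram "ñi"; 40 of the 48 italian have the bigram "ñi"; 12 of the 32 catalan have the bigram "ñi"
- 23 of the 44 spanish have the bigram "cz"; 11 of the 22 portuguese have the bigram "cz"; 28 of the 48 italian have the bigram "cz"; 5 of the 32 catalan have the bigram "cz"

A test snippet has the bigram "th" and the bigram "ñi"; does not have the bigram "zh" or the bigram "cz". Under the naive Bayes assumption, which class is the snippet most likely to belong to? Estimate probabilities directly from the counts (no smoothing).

spanish: (44/146) × (29/44) × (43/44) × (23/44) × (21/44) ≈ 0.0484287
portuguese: (22/146) × (13/22) × (7/22) × (2/22) × (11/22) ≈ 0.00128778
italian: (48/146) × (26/48) × (7/48) × (40/48) × (20/48) ≈ 0.00901747
catalan: (32/146) × (28/32) × (20/32) × (12/32) × (27/32) ≈ 0.0379254
Highest score → spanish.

spanish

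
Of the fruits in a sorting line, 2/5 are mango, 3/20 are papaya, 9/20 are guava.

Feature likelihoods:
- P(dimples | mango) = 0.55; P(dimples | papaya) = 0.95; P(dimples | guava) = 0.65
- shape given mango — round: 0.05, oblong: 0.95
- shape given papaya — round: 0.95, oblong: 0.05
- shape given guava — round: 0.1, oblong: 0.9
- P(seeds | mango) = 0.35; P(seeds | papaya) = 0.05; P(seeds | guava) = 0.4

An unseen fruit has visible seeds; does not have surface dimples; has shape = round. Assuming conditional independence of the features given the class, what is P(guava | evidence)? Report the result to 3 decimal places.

mango: 0.4 × (1−0.55) × 0.05 × 0.35 = 0.00315
papaya: 0.15 × (1−0.95) × 0.95 × 0.05 = 0.00035625
guava: 0.45 × (1−0.65) × 0.1 × 0.4 = 0.0063
P(guava | x) = 0.0063 / 0.00980625 ≈ 0.642

0.642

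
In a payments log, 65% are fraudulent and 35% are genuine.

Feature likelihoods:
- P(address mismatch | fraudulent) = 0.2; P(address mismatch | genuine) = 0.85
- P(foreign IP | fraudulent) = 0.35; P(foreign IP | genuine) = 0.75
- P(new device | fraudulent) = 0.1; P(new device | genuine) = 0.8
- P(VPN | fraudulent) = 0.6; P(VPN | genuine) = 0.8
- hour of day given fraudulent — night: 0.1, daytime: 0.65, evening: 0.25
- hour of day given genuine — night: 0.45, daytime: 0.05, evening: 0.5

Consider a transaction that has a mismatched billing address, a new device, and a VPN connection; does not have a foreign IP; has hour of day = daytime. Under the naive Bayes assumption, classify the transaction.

fraudulent: 0.65 × 0.2 × (1−0.35) × 0.1 × 0.6 × 0.65 = 0.0032955
genuine: 0.35 × 0.85 × (1−0.75) × 0.8 × 0.8 × 0.05 = 0.00238
Highest score → fraudulent.

fraudulent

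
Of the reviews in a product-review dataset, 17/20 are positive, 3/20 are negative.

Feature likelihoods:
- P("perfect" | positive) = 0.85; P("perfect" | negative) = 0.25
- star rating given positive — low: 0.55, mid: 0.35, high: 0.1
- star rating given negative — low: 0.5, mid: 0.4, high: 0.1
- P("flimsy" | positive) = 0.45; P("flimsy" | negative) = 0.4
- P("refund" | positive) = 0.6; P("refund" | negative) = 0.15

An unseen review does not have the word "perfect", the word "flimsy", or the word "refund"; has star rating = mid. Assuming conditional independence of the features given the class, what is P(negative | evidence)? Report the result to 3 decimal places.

0.700

positive: 0.85 × (1−0.85) × 0.35 × (1−0.45) × (1−0.6) = 0.0098175
negative: 0.15 × (1−0.25) × 0.4 × (1−0.4) × (1−0.15) = 0.02295
P(negative | x) = 0.02295 / 0.0327675 ≈ 0.700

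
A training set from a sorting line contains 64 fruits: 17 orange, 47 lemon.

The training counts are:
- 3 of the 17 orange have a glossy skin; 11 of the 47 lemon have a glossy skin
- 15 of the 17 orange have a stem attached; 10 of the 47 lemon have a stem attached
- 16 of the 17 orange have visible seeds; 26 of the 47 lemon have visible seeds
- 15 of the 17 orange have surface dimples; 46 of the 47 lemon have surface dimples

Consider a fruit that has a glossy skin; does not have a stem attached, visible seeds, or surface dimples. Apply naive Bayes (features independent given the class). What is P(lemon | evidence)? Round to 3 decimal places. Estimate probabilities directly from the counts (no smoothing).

orange: (17/64) × (3/17) × (2/17) × (1/17) × (2/17) ≈ 0.0000381641
lemon: (47/64) × (11/47) × (37/47) × (21/47) × (1/47) ≈ 0.00128629
P(lemon | x) = 0.00128629 / 0.0013244541 ≈ 0.971

0.971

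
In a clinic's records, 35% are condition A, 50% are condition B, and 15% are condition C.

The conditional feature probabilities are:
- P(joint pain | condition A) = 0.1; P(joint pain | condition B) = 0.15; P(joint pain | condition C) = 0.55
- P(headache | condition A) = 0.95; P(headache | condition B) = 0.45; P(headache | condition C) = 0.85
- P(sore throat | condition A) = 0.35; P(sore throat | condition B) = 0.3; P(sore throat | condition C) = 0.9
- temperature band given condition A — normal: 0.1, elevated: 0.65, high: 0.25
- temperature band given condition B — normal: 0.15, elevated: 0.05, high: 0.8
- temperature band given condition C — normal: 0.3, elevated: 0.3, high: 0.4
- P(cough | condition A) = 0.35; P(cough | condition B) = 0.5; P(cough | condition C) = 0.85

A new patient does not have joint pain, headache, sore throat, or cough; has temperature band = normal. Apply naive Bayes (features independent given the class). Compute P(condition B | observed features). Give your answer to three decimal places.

0.945

condition A: 0.35 × (1−0.1) × (1−0.95) × (1−0.35) × 0.1 × (1−0.35) = 0.0006654375
condition B: 0.5 × (1−0.15) × (1−0.45) × (1−0.3) × 0.15 × (1−0.5) = 0.012271875
condition C: 0.15 × (1−0.55) × (1−0.85) × (1−0.9) × 0.3 × (1−0.85) = 0.0000455625
P(condition B | x) = 0.012271875 / 0.012982875 ≈ 0.945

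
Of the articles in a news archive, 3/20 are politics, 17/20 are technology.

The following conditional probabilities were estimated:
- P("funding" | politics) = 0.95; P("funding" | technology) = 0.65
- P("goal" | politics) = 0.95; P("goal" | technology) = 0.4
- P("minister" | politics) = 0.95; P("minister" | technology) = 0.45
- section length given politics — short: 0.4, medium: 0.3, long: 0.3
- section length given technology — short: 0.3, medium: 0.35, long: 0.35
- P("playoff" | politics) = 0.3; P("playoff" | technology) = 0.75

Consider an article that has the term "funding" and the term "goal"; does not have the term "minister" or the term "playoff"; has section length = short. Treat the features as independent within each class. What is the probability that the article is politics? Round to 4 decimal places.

0.1721

politics: 0.15 × 0.95 × 0.95 × (1−0.95) × 0.4 × (1−0.3) = 0.00189525
technology: 0.85 × 0.65 × 0.4 × (1−0.45) × 0.3 × (1−0.75) = 0.00911625
P(politics | x) = 0.00189525 / 0.0110115 ≈ 0.1721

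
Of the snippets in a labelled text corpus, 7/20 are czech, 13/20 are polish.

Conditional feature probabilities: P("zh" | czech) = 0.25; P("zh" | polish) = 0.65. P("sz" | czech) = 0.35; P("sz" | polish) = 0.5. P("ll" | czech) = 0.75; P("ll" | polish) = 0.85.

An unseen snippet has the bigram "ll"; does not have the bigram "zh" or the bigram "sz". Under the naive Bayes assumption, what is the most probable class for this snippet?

czech

czech: 0.35 × (1−0.25) × (1−0.35) × 0.75 = 0.12796875
polish: 0.65 × (1−0.65) × (1−0.5) × 0.85 = 0.0966875
Highest score → czech.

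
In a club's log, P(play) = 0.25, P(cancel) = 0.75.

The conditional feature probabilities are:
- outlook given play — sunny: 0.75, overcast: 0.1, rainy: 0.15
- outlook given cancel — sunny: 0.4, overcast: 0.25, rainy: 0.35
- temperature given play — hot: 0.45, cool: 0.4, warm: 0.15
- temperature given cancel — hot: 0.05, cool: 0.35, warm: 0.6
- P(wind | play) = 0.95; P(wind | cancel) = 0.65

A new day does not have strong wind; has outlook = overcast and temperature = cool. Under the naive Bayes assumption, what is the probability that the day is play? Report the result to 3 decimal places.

0.021

play: 0.25 × 0.1 × 0.4 × (1−0.95) = 0.0005
cancel: 0.75 × 0.25 × 0.35 × (1−0.65) = 0.02296875
P(play | x) = 0.0005 / 0.02346875 ≈ 0.021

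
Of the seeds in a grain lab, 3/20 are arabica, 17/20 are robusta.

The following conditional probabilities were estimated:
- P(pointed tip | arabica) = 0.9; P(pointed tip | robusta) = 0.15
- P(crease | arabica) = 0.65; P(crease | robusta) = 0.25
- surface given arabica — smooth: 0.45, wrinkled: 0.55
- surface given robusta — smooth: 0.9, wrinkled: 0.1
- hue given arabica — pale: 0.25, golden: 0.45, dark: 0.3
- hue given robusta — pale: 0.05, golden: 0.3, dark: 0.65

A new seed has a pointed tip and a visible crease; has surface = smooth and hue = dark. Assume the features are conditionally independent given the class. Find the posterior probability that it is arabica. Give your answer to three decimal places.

0.388

arabica: 0.15 × 0.9 × 0.65 × 0.45 × 0.3 = 0.01184625
robusta: 0.85 × 0.15 × 0.25 × 0.9 × 0.65 = 0.018646875
P(arabica | x) = 0.01184625 / 0.030493125 ≈ 0.388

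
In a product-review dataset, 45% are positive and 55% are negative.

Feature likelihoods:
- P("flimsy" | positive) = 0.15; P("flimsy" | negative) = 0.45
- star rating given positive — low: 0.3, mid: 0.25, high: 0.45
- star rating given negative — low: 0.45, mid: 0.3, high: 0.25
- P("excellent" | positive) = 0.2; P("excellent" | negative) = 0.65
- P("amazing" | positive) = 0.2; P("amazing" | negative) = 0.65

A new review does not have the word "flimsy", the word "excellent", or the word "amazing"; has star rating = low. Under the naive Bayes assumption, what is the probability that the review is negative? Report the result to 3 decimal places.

positive: 0.45 × (1−0.15) × 0.3 × (1−0.2) × (1−0.2) = 0.07344
negative: 0.55 × (1−0.45) × 0.45 × (1−0.65) × (1−0.65) = 0.0166753125
P(negative | x) = 0.0166753125 / 0.0901153125 ≈ 0.185

0.185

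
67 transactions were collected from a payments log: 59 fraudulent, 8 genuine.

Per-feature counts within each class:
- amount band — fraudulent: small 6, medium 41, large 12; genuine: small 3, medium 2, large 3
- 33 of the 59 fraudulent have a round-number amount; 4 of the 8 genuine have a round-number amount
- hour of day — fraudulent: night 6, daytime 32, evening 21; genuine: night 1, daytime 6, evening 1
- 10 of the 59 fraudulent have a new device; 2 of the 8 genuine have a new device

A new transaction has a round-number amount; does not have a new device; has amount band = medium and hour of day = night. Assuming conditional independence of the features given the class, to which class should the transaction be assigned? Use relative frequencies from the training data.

fraudulent

fraudulent: (59/67) × (41/59) × (33/59) × (6/59) × (49/59) ≈ 0.0289077
genuine: (8/67) × (2/8) × (4/8) × (1/8) × (6/8) ≈ 0.00139925
Highest score → fraudulent.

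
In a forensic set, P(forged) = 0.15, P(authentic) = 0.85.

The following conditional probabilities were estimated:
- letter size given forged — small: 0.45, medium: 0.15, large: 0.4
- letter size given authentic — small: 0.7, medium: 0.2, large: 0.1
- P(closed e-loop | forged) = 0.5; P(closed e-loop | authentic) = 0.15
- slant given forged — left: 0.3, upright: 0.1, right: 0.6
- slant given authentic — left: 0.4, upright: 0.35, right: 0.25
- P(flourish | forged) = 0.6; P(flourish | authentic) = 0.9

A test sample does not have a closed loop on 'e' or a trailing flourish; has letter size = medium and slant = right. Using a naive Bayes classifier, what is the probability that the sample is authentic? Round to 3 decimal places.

0.572

forged: 0.15 × 0.15 × (1−0.5) × 0.6 × (1−0.6) = 0.0027
authentic: 0.85 × 0.2 × (1−0.15) × 0.25 × (1−0.9) = 0.0036125
P(authentic | x) = 0.0036125 / 0.0063125 ≈ 0.572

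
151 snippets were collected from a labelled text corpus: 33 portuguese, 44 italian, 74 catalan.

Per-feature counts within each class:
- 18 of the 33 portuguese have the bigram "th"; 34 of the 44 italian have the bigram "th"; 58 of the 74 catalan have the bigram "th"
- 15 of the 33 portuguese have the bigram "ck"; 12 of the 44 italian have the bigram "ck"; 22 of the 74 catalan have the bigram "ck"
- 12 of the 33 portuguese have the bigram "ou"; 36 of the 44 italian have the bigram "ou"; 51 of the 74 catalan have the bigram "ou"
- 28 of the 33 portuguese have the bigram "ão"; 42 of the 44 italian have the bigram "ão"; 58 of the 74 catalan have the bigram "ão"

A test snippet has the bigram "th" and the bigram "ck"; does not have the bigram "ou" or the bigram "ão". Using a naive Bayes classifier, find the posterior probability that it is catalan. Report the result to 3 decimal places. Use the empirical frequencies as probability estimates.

0.572

portuguese: (33/151) × (18/33) × (15/33) × (21/33) × (5/33) ≈ 0.00522437
italian: (44/151) × (34/44) × (12/44) × (8/44) × (2/44) ≈ 0.000507511
catalan: (74/151) × (58/74) × (22/74) × (23/74) × (16/74) ≈ 0.00767408
P(catalan | x) = 0.00767408 / 0.013405961 ≈ 0.572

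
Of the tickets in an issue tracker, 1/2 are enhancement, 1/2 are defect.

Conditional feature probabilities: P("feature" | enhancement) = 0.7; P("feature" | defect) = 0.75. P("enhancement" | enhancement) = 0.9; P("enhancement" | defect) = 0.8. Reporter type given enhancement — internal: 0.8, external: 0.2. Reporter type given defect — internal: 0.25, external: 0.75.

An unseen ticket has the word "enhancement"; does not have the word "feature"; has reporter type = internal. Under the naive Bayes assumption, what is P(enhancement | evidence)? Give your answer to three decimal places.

enhancement: 0.5 × (1−0.7) × 0.9 × 0.8 = 0.108
defect: 0.5 × (1−0.75) × 0.8 × 0.25 = 0.025
P(enhancement | x) = 0.108 / 0.133 ≈ 0.812

0.812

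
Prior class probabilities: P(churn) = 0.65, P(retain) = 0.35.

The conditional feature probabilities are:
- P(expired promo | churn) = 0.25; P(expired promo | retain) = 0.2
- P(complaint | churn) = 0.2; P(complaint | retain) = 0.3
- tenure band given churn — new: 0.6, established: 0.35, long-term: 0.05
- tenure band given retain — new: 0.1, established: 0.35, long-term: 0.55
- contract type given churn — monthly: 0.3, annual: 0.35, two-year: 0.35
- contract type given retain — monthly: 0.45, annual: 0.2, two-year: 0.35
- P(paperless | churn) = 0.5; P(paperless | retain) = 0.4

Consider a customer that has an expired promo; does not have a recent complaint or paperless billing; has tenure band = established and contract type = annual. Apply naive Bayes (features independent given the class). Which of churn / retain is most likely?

churn: 0.65 × 0.25 × (1−0.2) × 0.35 × 0.35 × (1−0.5) = 0.0079625
retain: 0.35 × 0.2 × (1−0.3) × 0.35 × 0.2 × (1−0.4) = 0.002058
Highest score → churn.

churn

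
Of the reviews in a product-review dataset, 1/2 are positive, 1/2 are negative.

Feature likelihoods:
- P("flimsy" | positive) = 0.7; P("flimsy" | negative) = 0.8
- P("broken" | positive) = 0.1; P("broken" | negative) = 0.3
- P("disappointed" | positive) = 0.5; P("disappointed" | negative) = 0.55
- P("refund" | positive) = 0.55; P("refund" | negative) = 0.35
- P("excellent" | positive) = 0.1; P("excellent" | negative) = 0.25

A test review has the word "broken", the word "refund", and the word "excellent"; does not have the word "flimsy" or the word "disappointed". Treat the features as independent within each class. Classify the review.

positive: 0.5 × (1−0.7) × 0.1 × (1−0.5) × 0.55 × 0.1 = 0.0004125
negative: 0.5 × (1−0.8) × 0.3 × (1−0.55) × 0.35 × 0.25 = 0.00118125
Highest score → negative.

negative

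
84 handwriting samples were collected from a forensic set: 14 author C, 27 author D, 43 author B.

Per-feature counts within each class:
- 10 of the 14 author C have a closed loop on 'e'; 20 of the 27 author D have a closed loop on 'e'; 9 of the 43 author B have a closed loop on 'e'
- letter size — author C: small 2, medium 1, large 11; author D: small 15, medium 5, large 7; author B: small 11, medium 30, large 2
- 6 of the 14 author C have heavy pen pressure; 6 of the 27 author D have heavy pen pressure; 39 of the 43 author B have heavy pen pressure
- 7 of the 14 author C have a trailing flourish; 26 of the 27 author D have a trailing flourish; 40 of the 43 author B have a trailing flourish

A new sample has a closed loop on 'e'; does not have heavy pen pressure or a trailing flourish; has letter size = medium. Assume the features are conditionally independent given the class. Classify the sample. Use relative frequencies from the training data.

author C

author C: (14/84) × (10/14) × (1/14) × (8/14) × (7/14) ≈ 0.00242954
author D: (27/84) × (20/27) × (5/27) × (21/27) × (1/27) ≈ 0.00127013
author B: (43/84) × (9/43) × (30/43) × (4/43) × (3/43) ≈ 0.000485132
Highest score → author C.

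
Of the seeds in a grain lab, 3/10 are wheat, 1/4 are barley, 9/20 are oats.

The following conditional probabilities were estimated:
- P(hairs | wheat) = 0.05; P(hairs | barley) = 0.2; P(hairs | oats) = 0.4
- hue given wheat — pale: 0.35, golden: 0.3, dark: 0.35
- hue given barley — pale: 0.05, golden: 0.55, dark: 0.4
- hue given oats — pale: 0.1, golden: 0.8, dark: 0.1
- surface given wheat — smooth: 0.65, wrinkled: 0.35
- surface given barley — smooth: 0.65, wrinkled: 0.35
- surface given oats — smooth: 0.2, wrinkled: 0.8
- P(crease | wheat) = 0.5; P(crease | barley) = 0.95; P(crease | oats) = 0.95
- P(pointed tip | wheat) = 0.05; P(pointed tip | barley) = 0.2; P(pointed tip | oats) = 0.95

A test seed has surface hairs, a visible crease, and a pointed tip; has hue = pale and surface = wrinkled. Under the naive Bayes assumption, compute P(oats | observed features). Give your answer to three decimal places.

wheat: 0.3 × 0.05 × 0.35 × 0.35 × 0.5 × 0.05 = 0.0000459375
barley: 0.25 × 0.2 × 0.05 × 0.35 × 0.95 × 0.2 = 0.00016625
oats: 0.45 × 0.4 × 0.1 × 0.8 × 0.95 × 0.95 = 0.012996
P(oats | x) = 0.012996 / 0.0132081875 ≈ 0.984

0.984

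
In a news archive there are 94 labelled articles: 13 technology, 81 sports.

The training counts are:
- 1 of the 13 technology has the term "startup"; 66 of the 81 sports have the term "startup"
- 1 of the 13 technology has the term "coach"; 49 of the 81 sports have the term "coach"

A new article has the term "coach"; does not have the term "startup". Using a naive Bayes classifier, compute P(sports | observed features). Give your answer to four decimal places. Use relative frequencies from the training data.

technology: (13/94) × (12/13) × (1/13) ≈ 0.00981997
sports: (81/94) × (15/81) × (49/81) ≈ 0.0965327
P(sports | x) = 0.0965327 / 0.10635267 ≈ 0.9077

0.9077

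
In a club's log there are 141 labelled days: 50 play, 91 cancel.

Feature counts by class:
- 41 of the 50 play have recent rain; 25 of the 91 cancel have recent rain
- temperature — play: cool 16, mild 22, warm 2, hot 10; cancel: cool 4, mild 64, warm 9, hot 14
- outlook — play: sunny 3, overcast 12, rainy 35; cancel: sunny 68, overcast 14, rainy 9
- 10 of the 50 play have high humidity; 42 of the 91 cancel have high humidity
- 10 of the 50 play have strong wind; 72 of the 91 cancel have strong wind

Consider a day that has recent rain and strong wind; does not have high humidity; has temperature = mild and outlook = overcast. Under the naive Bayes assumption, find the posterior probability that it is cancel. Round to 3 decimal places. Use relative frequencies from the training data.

0.625

play: (50/141) × (41/50) × (22/50) × (12/50) × (40/50) × (10/50) ≈ 0.00491302
cancel: (91/141) × (25/91) × (64/91) × (14/91) × (49/91) × (72/91) ≈ 0.0081732
P(cancel | x) = 0.0081732 / 0.01308622 ≈ 0.625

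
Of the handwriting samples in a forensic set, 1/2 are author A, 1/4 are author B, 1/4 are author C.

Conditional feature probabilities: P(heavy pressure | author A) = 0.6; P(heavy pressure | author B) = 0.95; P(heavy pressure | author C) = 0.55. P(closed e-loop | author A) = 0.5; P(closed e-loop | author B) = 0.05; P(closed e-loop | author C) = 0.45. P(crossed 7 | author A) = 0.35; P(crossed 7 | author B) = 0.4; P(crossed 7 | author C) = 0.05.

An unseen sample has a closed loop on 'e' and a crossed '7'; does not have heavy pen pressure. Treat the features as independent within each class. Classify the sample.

author A: 0.5 × (1−0.6) × 0.5 × 0.35 = 0.035
author B: 0.25 × (1−0.95) × 0.05 × 0.4 = 0.00025
author C: 0.25 × (1−0.55) × 0.45 × 0.05 = 0.00253125
Highest score → author A.

author A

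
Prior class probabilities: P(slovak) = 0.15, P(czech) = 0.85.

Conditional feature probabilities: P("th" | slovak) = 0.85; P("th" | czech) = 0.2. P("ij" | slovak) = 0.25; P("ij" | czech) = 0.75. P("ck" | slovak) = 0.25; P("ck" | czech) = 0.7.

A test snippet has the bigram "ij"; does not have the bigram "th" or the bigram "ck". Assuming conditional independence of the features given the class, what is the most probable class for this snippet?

czech

slovak: 0.15 × (1−0.85) × 0.25 × (1−0.25) = 0.00421875
czech: 0.85 × (1−0.2) × 0.75 × (1−0.7) = 0.153
Highest score → czech.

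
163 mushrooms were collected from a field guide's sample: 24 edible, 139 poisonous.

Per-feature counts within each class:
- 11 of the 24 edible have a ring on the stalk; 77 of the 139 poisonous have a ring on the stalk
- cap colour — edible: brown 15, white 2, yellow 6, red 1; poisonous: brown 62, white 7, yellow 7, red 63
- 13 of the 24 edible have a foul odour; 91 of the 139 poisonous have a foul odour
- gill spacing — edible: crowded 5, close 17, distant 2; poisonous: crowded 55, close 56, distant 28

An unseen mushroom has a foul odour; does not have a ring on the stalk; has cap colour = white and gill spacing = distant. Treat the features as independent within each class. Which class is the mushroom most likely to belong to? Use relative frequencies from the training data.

poisonous

edible: (24/163) × (13/24) × (2/24) × (13/24) × (2/24) ≈ 0.000300003
poisonous: (139/163) × (62/139) × (7/139) × (91/139) × (28/139) ≈ 0.00252614
Highest score → poisonous.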